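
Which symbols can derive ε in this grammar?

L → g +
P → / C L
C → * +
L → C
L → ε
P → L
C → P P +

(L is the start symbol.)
{ 'L', 'P' }

A non-terminal is nullable if it can derive ε (the empty string): either it has an ε-production, or it has a production whose right-hand side consists entirely of nullable non-terminals.

ε-productions: L → ε
So L is immediately nullable.
P → L: every symbol on the right is nullable, so P is nullable too.
No further non-terminal can be added: every production for the remaining non-terminals contains a terminal or a non-nullable non-terminal.
Nullable = { 'L', 'P' }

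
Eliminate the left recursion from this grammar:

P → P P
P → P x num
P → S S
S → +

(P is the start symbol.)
P is directly left-recursive. The standard transformation for
  A → A α₁ | ... | A α_m | β₁ | ... | β_n
is
  A  → β₁ A' | ... | β_n A'
  A' → α₁ A' | ... | α_m A' | ε

P → S S becomes P → S S P'
P → P P becomes P' → P P'
P → P x num becomes P' → x num P'
Add P' → ε

Productions for other non-terminals are unchanged:
  S → +

Resulting grammar:
P → S S P'
P' → P P'
P' → x num P'
P' → ε
S → +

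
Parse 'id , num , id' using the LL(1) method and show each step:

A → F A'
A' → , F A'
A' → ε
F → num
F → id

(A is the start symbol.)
Stack is shown with the top on the left.

Stack     Input            Action
---------------------------------
A $       id , num , id $  output A → F A'
F A' $    id , num , id $  output F → id
id A' $   id , num , id $  match 'id'
A' $      , num , id $     output A' → , F A'
, F A' $  , num , id $     match ','
F A' $    num , id $       output F → num
num A' $  num , id $       match 'num'
A' $      , id $           output A' → , F A'
, F A' $  , id $           match ','
F A' $    id $             output F → id
id A' $   id $             match 'id'
A' $      $                output A' → ε
$         $                accept

The string is accepted.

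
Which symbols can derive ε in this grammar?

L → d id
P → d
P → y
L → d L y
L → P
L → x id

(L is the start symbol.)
There are no ε-productions, so no non-terminal can derive ε.
No non-terminals are nullable.

Answer: None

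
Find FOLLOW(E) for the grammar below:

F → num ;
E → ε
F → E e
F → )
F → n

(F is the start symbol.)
{ 'e' }

In F → E e: E is followed by e, add FIRST(e) \ {ε} = { 'e' }

Taking the union: FOLLOW(E) = { 'e' }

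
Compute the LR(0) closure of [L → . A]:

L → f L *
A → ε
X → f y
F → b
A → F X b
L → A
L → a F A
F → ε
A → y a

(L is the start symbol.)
{ [A → . F X b], [A → . y a], [A → .], [F → . b], [F → .], [L → . A] }

To compute CLOSURE, for each item [A → α.Bβ] where B is a non-terminal, add [B → .γ] for all productions B → γ; repeat for the newly added items until nothing changes.

Start with: [L → . A]
  [L → . A] has the dot before A: add [A → .], [A → . F X b], [A → . y a]
  [A → . F X b] has the dot before F: add [F → . b], [F → .]
No further items can be added.

CLOSURE = { [A → . F X b], [A → . y a], [A → .], [F → . b], [F → .], [L → . A] }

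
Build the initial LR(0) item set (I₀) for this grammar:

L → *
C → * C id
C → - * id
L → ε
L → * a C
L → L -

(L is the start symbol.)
{ [L → . * a C], [L → . *], [L → . L -], [L → .], [L' → . L] }

First, augment the grammar with L' → L
I₀ = CLOSURE({ [L' → . L] }):
  [L' → . L] has the dot before L: add [L → . *], [L → .], [L → . * a C], [L → . L -]
No further items can be added.

I₀ = { [L → . * a C], [L → . *], [L → . L -], [L → .], [L' → . L] }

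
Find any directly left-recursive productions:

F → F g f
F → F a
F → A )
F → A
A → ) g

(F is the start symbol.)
Yes, F is left-recursive

F → F g f: LEFT RECURSIVE (starts with F)
F → F a: LEFT RECURSIVE (starts with F)
F → A ): starts with A
F → A: starts with A
A → ) g: starts with ')'

The grammar has direct left recursion on: F.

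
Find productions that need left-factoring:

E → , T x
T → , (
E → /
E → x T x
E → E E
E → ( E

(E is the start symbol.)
Left-factoring is needed when two productions for the same non-terminal
share a common prefix on the right-hand side.

Productions for E:
  E → , T x
  E → /
  E → x T x
  E → E E
  E → ( E

No common prefixes found.

Answer: No, left-factoring is not needed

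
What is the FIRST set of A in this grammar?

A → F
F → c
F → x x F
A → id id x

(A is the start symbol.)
FIRST sets of the other non-terminals involved (by the same procedure, iterated to a fixed point):
  FIRST(F) = { 'c', 'x' }

From A → F:
  - F is a non-terminal: add FIRST(F) \ {ε} = { 'c', 'x' }
    F is not nullable, so stop
From A → id id x:
  - id is a terminal: add 'id' and stop

Collecting: FIRST(A) = { 'c', 'id', 'x' }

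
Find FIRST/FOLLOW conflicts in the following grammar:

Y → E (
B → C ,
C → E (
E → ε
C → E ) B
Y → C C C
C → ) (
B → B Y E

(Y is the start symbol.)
No FIRST/FOLLOW conflicts.

A FIRST/FOLLOW conflict occurs when a non-terminal N has a nullable alternative N → β (β ⇒* ε) and another alternative N → α with FIRST(α) ∩ FOLLOW(N) ≠ ∅: on such a lookahead the parser cannot decide between expanding α and letting N vanish via β.

Nullable non-terminals: E.
E has a nullable alternative but only one production, so nothing to check.

B, C, Y have no nullable alternative, so no FIRST/FOLLOW check is needed there.

No FIRST/FOLLOW conflicts found.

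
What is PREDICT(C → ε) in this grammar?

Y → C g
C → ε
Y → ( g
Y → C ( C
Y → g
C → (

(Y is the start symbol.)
PREDICT(C → ε) = (FIRST(RHS) \ {ε}) ∪ (FOLLOW(C) if ε ∈ FIRST(RHS), i.e. RHS ⇒* ε)
The right-hand side is ε (FIRST(ε) = { ε }), so the predict set is FOLLOW(C) = { $, '(', 'g' }
PREDICT(C → ε) = { $, '(', 'g' }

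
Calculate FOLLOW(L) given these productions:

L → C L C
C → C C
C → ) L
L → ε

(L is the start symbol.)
L is the start symbol, so $ ∈ FOLLOW(L).
In L → C L C: L is followed by C, add FIRST(C) \ {ε} = { ')' }
In C → ) L: L is at the end, add FOLLOW(C)

The FOLLOW sets referred to above (computed the same way, to a fixed point):
  FOLLOW(C) = { $, ')' }

Taking the union: FOLLOW(L) = { $, ')' }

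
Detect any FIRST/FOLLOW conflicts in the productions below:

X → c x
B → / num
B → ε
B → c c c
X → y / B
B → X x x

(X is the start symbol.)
A FIRST/FOLLOW conflict occurs when a non-terminal N has a nullable alternative N → β (β ⇒* ε) and another alternative N → α with FIRST(α) ∩ FOLLOW(N) ≠ ∅: on such a lookahead the parser cannot decide between expanding α and letting N vanish via β.

Nullable non-terminals: B.
FIRST sets used below: FIRST(X) = { 'c', 'y' }

B: nullable alternative(s) B → ε; FOLLOW(B) = { $, 'x' }
  B → / num: FIRST \ {ε} = { '/' } — disjoint from FOLLOW(B)
  B → ε: FIRST \ {ε} = { } — this is the only nullable alternative, skip
  B → c c c: FIRST \ {ε} = { 'c' } — disjoint from FOLLOW(B)
  B → X x x: FIRST \ {ε} = { 'c', 'y' } — disjoint from FOLLOW(B)

X has no nullable alternative, so no FIRST/FOLLOW check is needed there.

No FIRST/FOLLOW conflicts found.

Answer: No FIRST/FOLLOW conflicts.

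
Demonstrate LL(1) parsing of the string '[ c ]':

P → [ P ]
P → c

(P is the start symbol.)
LL(1) parsing maintains a stack (initially the start symbol over $) and the input. At each step: if the stack top is a terminal, match it against the current input token; if it is a non-terminal N, replace it with the RHS of M[N, lookahead] (the unique production whose predict set contains the lookahead).

Stack is shown with the top on the left.

Stack    Input    Action
------------------------
P $      [ c ] $  output P → [ P ]
[ P ] $  [ c ] $  match '['
P ] $    c ] $    output P → c
c ] $    c ] $    match 'c'
] $      ] $      match ']'
$        $        accept

The string is accepted.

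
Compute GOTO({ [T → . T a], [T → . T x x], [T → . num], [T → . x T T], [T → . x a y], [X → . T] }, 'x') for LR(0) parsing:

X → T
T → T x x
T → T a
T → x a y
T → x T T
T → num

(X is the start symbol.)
{ [T → . T a], [T → . T x x], [T → . num], [T → . x T T], [T → . x a y], [T → x . T T], [T → x . a y] }

GOTO(I, 'x') = CLOSURE({ [A → αX.β] : [A → α.Xβ] ∈ I, X = 'x' })

Items with dot before 'x', with the dot advanced:
  [T → . x T T] → [T → x . T T]
  [T → . x a y] → [T → x . a y]
Closure of the advanced items:
  [T → x . T T] has the dot before T: add [T → . T x x], [T → . T a], [T → . x a y], [T → . x T T], [T → . num]

GOTO = { [T → . T a], [T → . T x x], [T → . num], [T → . x T T], [T → . x a y], [T → x . T T], [T → x . a y] }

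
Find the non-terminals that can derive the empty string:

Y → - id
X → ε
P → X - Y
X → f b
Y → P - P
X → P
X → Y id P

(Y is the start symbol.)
A non-terminal is nullable if it can derive ε (the empty string): either it has an ε-production, or it has a production whose right-hand side consists entirely of nullable non-terminals.

ε-productions: X → ε
So X is immediately nullable.
No further non-terminal can be added: every production for the remaining non-terminals contains a terminal or a non-nullable non-terminal.
Nullable = { 'X' }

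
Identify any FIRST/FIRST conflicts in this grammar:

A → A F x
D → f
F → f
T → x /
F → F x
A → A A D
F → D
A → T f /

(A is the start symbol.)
FIRST sets of the non-terminals at (or reachable through a nullable prefix from) the front of some alternative:
  FIRST(A) = { 'x' }
  FIRST(T) = { 'x' }
  FIRST(F) = { 'f' }
  FIRST(D) = { 'f' }

Productions for A:
  A → A F x: FIRST = { 'x' }
  A → A A D: FIRST = { 'x' }
  A → T f /: FIRST = { 'x' }
Productions for F:
  F → f: FIRST = { 'f' }
  F → F x: FIRST = { 'f' }
  F → D: FIRST = { 'f' }
D, T have only one production, so no FIRST/FIRST conflict is possible there.

Conflict for A: A → A F x and A → A A D
  Overlap: { 'x' }
Conflict for A: A → A F x and A → T f /
  Overlap: { 'x' }
Conflict for A: A → A A D and A → T f /
  Overlap: { 'x' }
Conflict for F: F → f and F → F x
  Overlap: { 'f' }
Conflict for F: F → f and F → D
  Overlap: { 'f' }
Conflict for F: F → F x and F → D
  Overlap: { 'f' }

Answer: Yes. A → A F x / A → A A D on { 'x' }; A → A F x / A → T f '/' on { 'x' }; A → A A D / A → T f '/' on { 'x' }; F → f / F → F x on { 'f' }; F → f / F → D on { 'f' }; F → F x / F → D on { 'f' }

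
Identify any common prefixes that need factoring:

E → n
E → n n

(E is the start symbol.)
Yes, E has productions with common prefix 'n'

Left-factoring is needed when two productions for the same non-terminal
share a common prefix on the right-hand side.

Productions for E:
  E → n
  E → n n

Found common prefix 'n' in productions for E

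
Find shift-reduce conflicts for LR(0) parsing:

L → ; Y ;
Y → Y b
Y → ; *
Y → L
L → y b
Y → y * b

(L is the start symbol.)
No shift-reduce conflicts

Augment with L' → L and build the canonical LR(0) collection (I0 = CLOSURE({[L' → . L]}), then GOTO on every symbol after a dot until no new states appear). It has 14 states:
  I0: { [L → . ; Y ;], [L → . y b], [L' → . L] }  — shift
  I1: { [L → . ; Y ;], [L → . y b], [L → ; . Y ;], [Y → . ; *], [Y → . L], [Y → . Y b], [Y → . y * b] }  — shift
  I2: { [L' → L .] }  — accept
  I3: { [L → y . b] }  — shift
  I4: { [L → y b .] }  — reduce
  I5: { [L → . ; Y ;], [L → . y b], [L → ; . Y ;], [Y → . ; *], [Y → . L], [Y → . Y b], [Y → . y * b], [Y → ; . *] }  — shift
  I6: { [Y → L .] }  — reduce
  I7: { [L → ; Y . ;], [Y → Y . b] }  — shift
  I8: { [L → y . b], [Y → y . * b] }  — shift
  I9: { [Y → y * . b] }  — shift
  I10: { [Y → y * b .] }  — reduce
  I11: { [L → ; Y ; .] }  — reduce
  I12: { [Y → Y b .] }  — reduce
  I13: { [Y → ; * .] }  — reduce

No state contains both a complete item and a shift item.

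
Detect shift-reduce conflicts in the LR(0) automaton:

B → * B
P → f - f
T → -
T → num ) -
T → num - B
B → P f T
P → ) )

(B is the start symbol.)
Augment with B' → B and build the canonical LR(0) collection (I0 = CLOSURE({[B' → . B]}), then GOTO on every symbol after a dot until no new states appear). It has 18 states:
  I0: { [B → . * B], [B → . P f T], [B' → . B], [P → . ) )], [P → . f - f] }  — shift
  I1: { [P → ) . )] }  — shift
  I2: { [B → * . B], [B → . * B], [B → . P f T], [P → . ) )], [P → . f - f] }  — shift
  I3: { [B' → B .] }  — accept
  I4: { [B → P . f T] }  — shift
  I5: { [P → f . - f] }  — shift
  I6: { [P → f - . f] }  — shift
  I7: { [P → f - f .] }  — reduce
  I8: { [B → P f . T], [T → . -], [T → . num ) -], [T → . num - B] }  — shift
  I9: { [T → - .] }  — reduce
  I10: { [B → P f T .] }  — reduce
  I11: { [T → num . ) -], [T → num . - B] }  — shift
  I12: { [T → num ) . -] }  — shift
  I13: { [B → . * B], [B → . P f T], [P → . ) )], [P → . f - f], [T → num - . B] }  — shift
  I14: { [T → num - B .] }  — reduce
  I15: { [T → num ) - .] }  — reduce
  I16: { [B → * B .] }  — reduce
  I17: { [P → ) ) .] }  — reduce

No state contains both a complete item and a shift item.

Answer: No shift-reduce conflicts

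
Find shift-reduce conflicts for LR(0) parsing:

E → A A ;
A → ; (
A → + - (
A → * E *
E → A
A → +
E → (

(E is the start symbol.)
Yes — I3: [A → + .] vs [A → + . - (]; I5: [E → A .] vs [A → . * E *]

Augment with E' → E and build the canonical LR(0) collection (I0 = CLOSURE({[E' → . E]}), then GOTO on every symbol after a dot until no new states appear). It has 14 states:
  I0: { [A → . * E *], [A → . + - (], [A → . +], [A → . ; (], [E → . (], [E → . A A ;], [E → . A], [E' → . E] }  — shift
  I1: { [E → ( .] }  — reduce
  I2: { [A → * . E *], [A → . * E *], [A → . + - (], [A → . +], [A → . ; (], [E → . (], [E → . A A ;], [E → . A] }  — shift
  I3: { [A → + . - (], [A → + .] }  — shift, reduce
  I4: { [A → ; . (] }  — shift
  I5: { [A → . * E *], [A → . + - (], [A → . +], [A → . ; (], [E → A . A ;], [E → A .] }  — shift, reduce
  I6: { [E' → E .] }  — accept
  I7: { [E → A A . ;] }  — shift
  I8: { [E → A A ; .] }  — reduce
  I9: { [A → ; ( .] }  — reduce
  I10: { [A → + - . (] }  — shift
  I11: { [A → + - ( .] }  — reduce
  I12: { [A → * E . *] }  — shift
  I13: { [A → * E * .] }  — reduce

I3 contains reduce item [A → + .] and shift item [A → + . - (] — shift-reduce conflict.
I5 contains reduce item [E → A .] and shift items [A → . * E *], [A → . +], [A → . + - (], [A → . ; (] — shift-reduce conflict.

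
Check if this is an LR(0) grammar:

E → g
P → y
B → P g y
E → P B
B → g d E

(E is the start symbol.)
Yes, the grammar is LR(0)

Augment with E' → E and build the canonical LR(0) collection (I0 = CLOSURE({[E' → . E]}), then GOTO on every symbol after a dot until no new states appear). It has 12 states:
  I0: { [E → . P B], [E → . g], [E' → . E], [P → . y] }  — shift
  I1: { [E' → E .] }  — accept
  I2: { [B → . P g y], [B → . g d E], [E → P . B], [P → . y] }  — shift
  I3: { [E → g .] }  — reduce
  I4: { [P → y .] }  — reduce
  I5: { [E → P B .] }  — reduce
  I6: { [B → P . g y] }  — shift
  I7: { [B → g . d E] }  — shift
  I8: { [B → g d . E], [E → . P B], [E → . g], [P → . y] }  — shift
  I9: { [B → g d E .] }  — reduce
  I10: { [B → P g . y] }  — shift
  I11: { [B → P g y .] }  — reduce

Every state is either a pure shift/goto state or contains exactly one complete item and nothing to shift — no conflicts. The grammar is LR(0).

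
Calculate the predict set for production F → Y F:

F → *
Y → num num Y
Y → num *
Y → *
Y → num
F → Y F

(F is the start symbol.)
PREDICT(F → Y F) = (FIRST(RHS) \ {ε}) ∪ (FOLLOW(F) if ε ∈ FIRST(RHS), i.e. RHS ⇒* ε)
FIRST(Y) = { '*', 'num' }
FIRST(Y F) = { '*', 'num' }
ε ∉ FIRST(Y F), so FOLLOW(F) is not added.
PREDICT(F → Y F) = { '*', 'num' }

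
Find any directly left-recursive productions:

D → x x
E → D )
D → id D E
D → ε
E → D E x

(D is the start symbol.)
No direct left recursion

D → x x: starts with x
E → D ): starts with D
D → id D E: starts with id
D → ε: starts with ε
E → D E x: starts with D

No direct left recursion found.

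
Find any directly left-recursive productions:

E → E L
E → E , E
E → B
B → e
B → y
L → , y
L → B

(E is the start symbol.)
Yes, E is left-recursive

Direct left recursion occurs when N → N α for some non-terminal N (the right-hand side begins with the left-hand side itself).

E → E L: LEFT RECURSIVE (starts with E)
E → E , E: LEFT RECURSIVE (starts with E)
E → B: starts with B
B → e: starts with e
B → y: starts with y
L → , y: starts with ','
L → B: starts with B

The grammar has direct left recursion on: E.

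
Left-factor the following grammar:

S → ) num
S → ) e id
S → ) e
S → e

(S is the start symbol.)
Left-factoring transforms A → αβ₁ | αβ₂ into A → αA' and A' → β₁ | β₂
(α is the longest common prefix among the alternatives). Repeat until
no nonterminal has two alternatives with a common prefix.

Round 1: S has alternatives sharing prefix ')'. Introduce S': S → ) S'
  Add: S' → num
  Add: S' → e id
  Add: S' → e

Round 2: S' has alternatives sharing prefix 'e'. Introduce S'': S' → e S''
  Add: S'' → id
  Add: S'' → ε

No remaining common prefixes — done.

Resulting grammar:
S → ) S'
S' → num
S' → e S''
S'' → id
S'' → ε
S → e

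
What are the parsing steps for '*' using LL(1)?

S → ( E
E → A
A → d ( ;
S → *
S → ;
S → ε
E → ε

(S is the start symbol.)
LL(1) parsing maintains a stack (initially the start symbol over $) and the input. At each step: if the stack top is a terminal, match it against the current input token; if it is a non-terminal N, replace it with the RHS of M[N, lookahead] (the unique production whose predict set contains the lookahead).

Stack is shown with the top on the left.

Stack  Input  Action
--------------------
S $    * $    output S → *
* $    * $    match '*'
$      $      accept

The string is accepted.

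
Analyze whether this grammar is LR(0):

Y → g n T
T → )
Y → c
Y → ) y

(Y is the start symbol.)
Augment with Y' → Y and build the canonical LR(0) collection (I0 = CLOSURE({[Y' → . Y]}), then GOTO on every symbol after a dot until no new states appear). It has 9 states:
  I0: { [Y → . ) y], [Y → . c], [Y → . g n T], [Y' → . Y] }  — shift
  I1: { [Y → ) . y] }  — shift
  I2: { [Y' → Y .] }  — accept
  I3: { [Y → c .] }  — reduce
  I4: { [Y → g . n T] }  — shift
  I5: { [T → . )], [Y → g n . T] }  — shift
  I6: { [T → ) .] }  — reduce
  I7: { [Y → g n T .] }  — reduce
  I8: { [Y → ) y .] }  — reduce

Every state is either a pure shift/goto state or contains exactly one complete item and nothing to shift — no conflicts. The grammar is LR(0).

Answer: Yes, the grammar is LR(0)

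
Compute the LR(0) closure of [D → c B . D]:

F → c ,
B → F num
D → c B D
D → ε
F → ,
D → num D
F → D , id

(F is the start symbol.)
To compute CLOSURE, for each item [A → α.Bβ] where B is a non-terminal, add [B → .γ] for all productions B → γ; repeat for the newly added items until nothing changes.

Start with: [D → c B . D]
  [D → c B . D] has the dot before D: add [D → . c B D], [D → .], [D → . num D]
No further items can be added.

CLOSURE = { [D → . c B D], [D → . num D], [D → .], [D → c B . D] }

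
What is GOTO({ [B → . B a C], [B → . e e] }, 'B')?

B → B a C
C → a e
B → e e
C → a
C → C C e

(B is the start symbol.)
{ [B → B . a C] }

GOTO(I, 'B') = CLOSURE({ [A → αX.β] : [A → α.Xβ] ∈ I, X = 'B' })

Items with dot before 'B', with the dot advanced:
  [B → . B a C] → [B → B . a C]
Closure adds nothing (no advanced item has the dot before a non-terminal).

GOTO = { [B → B . a C] }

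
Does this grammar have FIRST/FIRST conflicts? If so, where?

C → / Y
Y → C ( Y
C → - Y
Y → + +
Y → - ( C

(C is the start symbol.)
FIRST sets of the non-terminals at (or reachable through a nullable prefix from) the front of some alternative:
  FIRST(C) = { '-', '/' }

Productions for C:
  C → / Y: FIRST = { '/' }
  C → - Y: FIRST = { '-' }
Productions for Y:
  Y → C ( Y: FIRST = { '-', '/' }
  Y → + +: FIRST = { '+' }
  Y → - ( C: FIRST = { '-' }

Conflict for Y: Y → C ( Y and Y → - ( C
  Overlap: { '-' }

Answer: Yes. Y → C '(' Y / Y → '-' '(' C on { '-' }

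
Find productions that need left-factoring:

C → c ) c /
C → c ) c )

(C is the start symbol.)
Left-factoring is needed when two productions for the same non-terminal
share a common prefix on the right-hand side.

Productions for C:
  C → c ) c /
  C → c ) c )

Found common prefix 'c ) c' in productions for C

Answer: Yes, C has productions with common prefix 'c ) c'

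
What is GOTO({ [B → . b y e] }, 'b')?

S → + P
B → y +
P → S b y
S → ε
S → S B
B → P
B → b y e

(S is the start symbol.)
{ [B → b . y e] }

GOTO(I, 'b') = CLOSURE({ [A → αX.β] : [A → α.Xβ] ∈ I, X = 'b' })

Items with dot before 'b', with the dot advanced:
  [B → . b y e] → [B → b . y e]
Closure adds nothing (no advanced item has the dot before a non-terminal).

GOTO = { [B → b . y e] }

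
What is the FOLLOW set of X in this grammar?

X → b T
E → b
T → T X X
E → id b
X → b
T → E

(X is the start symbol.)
{ $, 'b' }

X is the start symbol, so $ ∈ FOLLOW(X).
In T → T X X: X is followed by X, add FIRST(X) \ {ε} = { 'b' }
In T → T X X: X is at the end, add FOLLOW(T)

The FOLLOW sets referred to above (computed the same way, to a fixed point):
  FOLLOW(T) = { $, 'b' }

Taking the union: FOLLOW(X) = { $, 'b' }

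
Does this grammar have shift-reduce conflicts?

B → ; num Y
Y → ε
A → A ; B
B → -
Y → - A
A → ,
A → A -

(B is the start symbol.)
Yes — I4: [Y → .] vs [Y → . - A]; I8: [Y → - A .] vs [A → A . -]

Augment with B' → B and build the canonical LR(0) collection (I0 = CLOSURE({[B' → . B]}), then GOTO on every symbol after a dot until no new states appear). It has 12 states:
  I0: { [B → . -], [B → . ; num Y], [B' → . B] }  — shift
  I1: { [B → - .] }  — reduce
  I2: { [B → ; . num Y] }  — shift
  I3: { [B' → B .] }  — accept
  I4: { [B → ; num . Y], [Y → . - A], [Y → .] }  — shift, reduce
  I5: { [A → . ,], [A → . A -], [A → . A ; B], [Y → - . A] }  — shift
  I6: { [B → ; num Y .] }  — reduce
  I7: { [A → , .] }  — reduce
  I8: { [A → A . -], [A → A . ; B], [Y → - A .] }  — shift, reduce
  I9: { [A → A - .] }  — reduce
  I10: { [A → A ; . B], [B → . -], [B → . ; num Y] }  — shift
  I11: { [A → A ; B .] }  — reduce

I4 contains reduce item [Y → .] and shift item [Y → . - A] — shift-reduce conflict.
I8 contains reduce item [Y → - A .] and shift items [A → A . -], [A → A . ; B] — shift-reduce conflict.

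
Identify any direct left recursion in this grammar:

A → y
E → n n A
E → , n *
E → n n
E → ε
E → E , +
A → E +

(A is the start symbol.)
Yes, E is left-recursive

A → y: starts with y
E → n n A: starts with n
E → , n *: starts with ','
E → n n: starts with n
E → ε: starts with ε
E → E , +: LEFT RECURSIVE (starts with E)
A → E +: starts with E

The grammar has direct left recursion on: E.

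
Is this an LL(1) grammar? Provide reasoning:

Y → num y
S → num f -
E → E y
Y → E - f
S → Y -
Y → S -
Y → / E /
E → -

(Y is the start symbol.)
No. Predict set conflict for Y: { 'num' }

A grammar is LL(1) if for each non-terminal N with multiple productions, the predict sets of those productions are pairwise disjoint, where PREDICT(N → α) = (FIRST(α) \ {ε}) ∪ (FOLLOW(N) if α ⇒* ε).

Relevant sets:
  FIRST(E) = { '-' }
  FIRST(S) = { '-', '/', 'num' }
  FIRST(Y) = { '-', '/', 'num' }

For Y:
  PREDICT(Y → num y) = { 'num' }
  PREDICT(Y → E '-' f) = { '-' }
  PREDICT(Y → S '-') = { '-', '/', 'num' }
  PREDICT(Y → '/' E '/') = { '/' }
For S:
  PREDICT(S → num f '-') = { 'num' }
  PREDICT(S → Y '-') = { '-', '/', 'num' }
For E:
  PREDICT(E → E y) = { '-' }
  PREDICT(E → '-') = { '-' }

Conflict found: Predict set conflict for Y: { 'num' }
The grammar is NOT LL(1).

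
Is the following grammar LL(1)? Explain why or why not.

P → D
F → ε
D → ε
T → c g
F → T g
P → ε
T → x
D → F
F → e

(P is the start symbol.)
Relevant sets:
  FIRST(D) = { 'c', 'e', 'x', ε }
  FIRST(T) = { 'c', 'x' }
  FIRST(F) = { 'c', 'e', 'x', ε }
  FOLLOW(P) = { $ }
  FOLLOW(F) = { $ }
  FOLLOW(D) = { $ }

For P:
  PREDICT(P → D) = { $, 'c', 'e', 'x' }
  PREDICT(P → ε) = { $ }
For F:
  PREDICT(F → ε) = { $ }
  PREDICT(F → T g) = { 'c', 'x' }
  PREDICT(F → e) = { 'e' }
For D:
  PREDICT(D → ε) = { $ }
  PREDICT(D → F) = { $, 'c', 'e', 'x' }
For T:
  PREDICT(T → c g) = { 'c' }
  PREDICT(T → x) = { 'x' }

Conflict found: Predict set conflict for P: { $ }
The grammar is NOT LL(1).

Answer: No. Predict set conflict for P: { $ }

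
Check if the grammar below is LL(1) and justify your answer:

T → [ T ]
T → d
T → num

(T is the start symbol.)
Yes, the grammar is LL(1).

For T:
  PREDICT(T → '[' T ']') = { '[' }
  PREDICT(T → d) = { 'd' }
  PREDICT(T → num) = { 'num' }

All predict sets are disjoint. The grammar IS LL(1).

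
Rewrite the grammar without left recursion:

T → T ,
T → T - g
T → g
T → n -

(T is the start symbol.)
T → g T'
T → n - T'
T' → , T'
T' → - g T'
T' → ε

T is directly left-recursive. The standard transformation for
  A → A α₁ | ... | A α_m | β₁ | ... | β_n
is
  A  → β₁ A' | ... | β_n A'
  A' → α₁ A' | ... | α_m A' | ε

T → g becomes T → g T'
T → n - becomes T → n - T'
T → T , becomes T' → , T'
T → T - g becomes T' → - g T'
Add T' → ε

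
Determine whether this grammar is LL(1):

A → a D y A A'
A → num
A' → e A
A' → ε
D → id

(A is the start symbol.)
A grammar is LL(1) if for each non-terminal N with multiple productions, the predict sets of those productions are pairwise disjoint, where PREDICT(N → α) = (FIRST(α) \ {ε}) ∪ (FOLLOW(N) if α ⇒* ε).

Relevant sets:
  FOLLOW(A') = { $, 'e' }

For A:
  PREDICT(A → a D y A A') = { 'a' }
  PREDICT(A → num) = { 'num' }
For A':
  PREDICT(A' → e A) = { 'e' }
  PREDICT(A' → ε) = { $, 'e' }
D has a single production, so nothing to check there.

Conflict found: Predict set conflict for A': { 'e' }
The grammar is NOT LL(1).

Answer: No. Predict set conflict for A': { 'e' }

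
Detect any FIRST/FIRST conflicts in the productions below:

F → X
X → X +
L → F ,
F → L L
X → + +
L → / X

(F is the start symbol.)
A FIRST/FIRST conflict occurs when two productions N → α and N → β for the same non-terminal have FIRST(α) ∩ FIRST(β) ≠ ∅ (with ε ∈ FIRST of a nullable right-hand side, so two nullable alternatives also conflict).

FIRST sets of the non-terminals at (or reachable through a nullable prefix from) the front of some alternative:
  FIRST(X) = { '+' }
  FIRST(L) = { '+', '/' }
  FIRST(F) = { '+', '/' }

Productions for F:
  F → X: FIRST = { '+' }
  F → L L: FIRST = { '+', '/' }
Productions for X:
  X → X +: FIRST = { '+' }
  X → + +: FIRST = { '+' }
Productions for L:
  L → F ,: FIRST = { '+', '/' }
  L → / X: FIRST = { '/' }

Conflict for F: F → X and F → L L
  Overlap: { '+' }
Conflict for X: X → X + and X → + +
  Overlap: { '+' }
Conflict for L: L → F , and L → / X
  Overlap: { '/' }

Answer: Yes. F → X / F → L L on { '+' }; X → X '+' / X → '+' '+' on { '+' }; L → F ',' / L → '/' X on { '/' }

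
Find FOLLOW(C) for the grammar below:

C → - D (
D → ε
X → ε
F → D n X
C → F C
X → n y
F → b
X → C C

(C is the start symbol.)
C is the start symbol, so $ ∈ FOLLOW(C).
In C → F C: C is at the end; this adds FOLLOW(C) to itself — nothing new
In X → C C: C is followed by C, add FIRST(C) \ {ε} = { '-', 'b', 'n' }
In X → C C: C is at the end, add FOLLOW(X)

The FOLLOW sets referred to above (computed the same way, to a fixed point):
  FOLLOW(X) = { '-', 'b', 'n' }

Taking the union: FOLLOW(C) = { $, '-', 'b', 'n' }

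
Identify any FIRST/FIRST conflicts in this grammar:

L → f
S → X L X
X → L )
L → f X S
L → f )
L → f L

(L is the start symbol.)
A FIRST/FIRST conflict occurs when two productions N → α and N → β for the same non-terminal have FIRST(α) ∩ FIRST(β) ≠ ∅ (with ε ∈ FIRST of a nullable right-hand side, so two nullable alternatives also conflict).

Productions for L:
  L → f: FIRST = { 'f' }
  L → f X S: FIRST = { 'f' }
  L → f ): FIRST = { 'f' }
  L → f L: FIRST = { 'f' }
S, X have only one production, so no FIRST/FIRST conflict is possible there.

Conflict for L: L → f and L → f X S
  Overlap: { 'f' }
Conflict for L: L → f and L → f )
  Overlap: { 'f' }
Conflict for L: L → f and L → f L
  Overlap: { 'f' }
Conflict for L: L → f X S and L → f )
  Overlap: { 'f' }
Conflict for L: L → f X S and L → f L
  Overlap: { 'f' }
Conflict for L: L → f ) and L → f L
  Overlap: { 'f' }

Answer: Yes. L → f / L → f X S on { 'f' }; L → f / L → f ')' on { 'f' }; L → f / L → f L on { 'f' }; L → f X S / L → f ')' on { 'f' }; L → f X S / L → f L on { 'f' }; L → f ')' / L → f L on { 'f' }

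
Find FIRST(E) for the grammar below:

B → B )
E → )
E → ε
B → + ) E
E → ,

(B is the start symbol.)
{ ')', ',', ε }

From E → ):
  - ')' is a terminal: add ')' and stop
From E → ε:
  - ε-production, so ε ∈ FIRST(E)
From E → ,:
  - ',' is a terminal: add ',' and stop

Collecting: FIRST(E) = { ')', ',', ε }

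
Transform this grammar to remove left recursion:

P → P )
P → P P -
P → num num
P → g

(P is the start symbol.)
P is directly left-recursive. The standard transformation for
  A → A α₁ | ... | A α_m | β₁ | ... | β_n
is
  A  → β₁ A' | ... | β_n A'
  A' → α₁ A' | ... | α_m A' | ε

P → num num becomes P → num num P'
P → g becomes P → g P'
P → P ) becomes P' → ) P'
P → P P - becomes P' → P - P'
Add P' → ε

Resulting grammar:
P → num num P'
P → g P'
P' → ) P'
P' → P - P'
P' → ε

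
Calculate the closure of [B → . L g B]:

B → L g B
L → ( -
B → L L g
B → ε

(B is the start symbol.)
To compute CLOSURE, for each item [A → α.Bβ] where B is a non-terminal, add [B → .γ] for all productions B → γ; repeat for the newly added items until nothing changes.

Start with: [B → . L g B]
  [B → . L g B] has the dot before L: add [L → . ( -]
No further items can be added.

CLOSURE = { [B → . L g B], [L → . ( -] }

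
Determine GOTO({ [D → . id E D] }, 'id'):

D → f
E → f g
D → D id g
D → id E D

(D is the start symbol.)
{ [D → id . E D], [E → . f g] }

GOTO(I, 'id') = CLOSURE({ [A → αX.β] : [A → α.Xβ] ∈ I, X = 'id' })

Items with dot before 'id', with the dot advanced:
  [D → . id E D] → [D → id . E D]
Closure of the advanced items:
  [D → id . E D] has the dot before E: add [E → . f g]

GOTO = { [D → id . E D], [E → . f g] }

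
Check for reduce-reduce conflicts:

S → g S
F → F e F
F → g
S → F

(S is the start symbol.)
A reduce-reduce conflict occurs when an LR(0) state has two complete items [A → α .] and [B → β .] — both call for a reduction, and with no lookahead the parser cannot choose between them.

Augment with S' → S and build the canonical LR(0) collection (I0 = CLOSURE({[S' → . S]}), then GOTO on every symbol after a dot until no new states appear). It has 8 states:
  I0: { [F → . F e F], [F → . g], [S → . F], [S → . g S], [S' → . S] }  — shift
  I1: { [F → F . e F], [S → F .] }  — shift, reduce
  I2: { [S' → S .] }  — accept
  I3: { [F → . F e F], [F → . g], [F → g .], [S → . F], [S → . g S], [S → g . S] }  — shift, reduce
  I4: { [S → g S .] }  — reduce
  I5: { [F → . F e F], [F → . g], [F → F e . F] }  — shift
  I6: { [F → F . e F], [F → F e F .] }  — shift, reduce
  I7: { [F → g .] }  — reduce

No state contains more than one complete item.

Answer: No reduce-reduce conflicts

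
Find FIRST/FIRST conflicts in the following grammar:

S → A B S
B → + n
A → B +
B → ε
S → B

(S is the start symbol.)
Yes. S → A B S / S → B on { '+' }

A FIRST/FIRST conflict occurs when two productions N → α and N → β for the same non-terminal have FIRST(α) ∩ FIRST(β) ≠ ∅ (with ε ∈ FIRST of a nullable right-hand side, so two nullable alternatives also conflict).

FIRST sets of the non-terminals at (or reachable through a nullable prefix from) the front of some alternative:
  FIRST(A) = { '+' }
  FIRST(B) = { '+', ε }

Productions for S:
  S → A B S: FIRST = { '+' }
  S → B: FIRST = { '+', ε }
Productions for B:
  B → + n: FIRST = { '+' }
  B → ε: FIRST = { ε }
A has only one production, so no FIRST/FIRST conflict is possible there.

Conflict for S: S → A B S and S → B
  Overlap: { '+' }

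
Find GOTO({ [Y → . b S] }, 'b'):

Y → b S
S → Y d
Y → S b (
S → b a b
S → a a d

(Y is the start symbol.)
GOTO(I, 'b') = CLOSURE({ [A → αX.β] : [A → α.Xβ] ∈ I, X = 'b' })

Items with dot before 'b', with the dot advanced:
  [Y → . b S] → [Y → b . S]
Closure of the advanced items:
  [Y → b . S] has the dot before S: add [S → . Y d], [S → . b a b], [S → . a a d]
  [S → . Y d] has the dot before Y: add [Y → . b S], [Y → . S b (]

GOTO = { [S → . Y d], [S → . a a d], [S → . b a b], [Y → . S b (], [Y → . b S], [Y → b . S] }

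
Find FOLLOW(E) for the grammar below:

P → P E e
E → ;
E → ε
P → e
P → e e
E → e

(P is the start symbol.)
{ 'e' }

To compute FOLLOW(E), find every occurrence of E on a right-hand side N → α E β: add FIRST(β) \ {ε}, and if β is empty or nullable also add FOLLOW(N). Iterate to a fixed point.

In P → P E e: E is followed by e, add FIRST(e) \ {ε} = { 'e' }

Taking the union: FOLLOW(E) = { 'e' }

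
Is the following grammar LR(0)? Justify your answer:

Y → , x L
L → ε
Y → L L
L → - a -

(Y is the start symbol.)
Augment with Y' → Y and build the canonical LR(0) collection (I0 = CLOSURE({[Y' → . Y]}), then GOTO on every symbol after a dot until no new states appear). It has 10 states:
  I0: { [L → . - a -], [L → .], [Y → . , x L], [Y → . L L], [Y' → . Y] }  — shift, reduce
  I1: { [Y → , . x L] }  — shift
  I2: { [L → - . a -] }  — shift
  I3: { [L → . - a -], [L → .], [Y → L . L] }  — shift, reduce
  I4: { [Y' → Y .] }  — accept
  I5: { [Y → L L .] }  — reduce
  I6: { [L → - a . -] }  — shift
  I7: { [L → - a - .] }  — reduce
  I8: { [L → . - a -], [L → .], [Y → , x . L] }  — shift, reduce
  I9: { [Y → , x L .] }  — reduce

Conflict in state I0:
  Shift-reduce conflict between [L → .] and [L → . - a -]
So the grammar is NOT LR(0).

Answer: No. Shift-reduce conflict between [L → .] and [L → . - a -]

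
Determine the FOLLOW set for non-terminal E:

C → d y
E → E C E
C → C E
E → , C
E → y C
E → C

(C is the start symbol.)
To compute FOLLOW(E), find every occurrence of E on a right-hand side N → α E β: add FIRST(β) \ {ε}, and if β is empty or nullable also add FOLLOW(N). Iterate to a fixed point.

In E → E C E: E is followed by C E, add FIRST(C E) \ {ε} = { 'd' }
In E → E C E: E is at the end; this adds FOLLOW(E) to itself — nothing new
In C → C E: E is at the end, add FOLLOW(C)

The FOLLOW sets referred to above (computed the same way, to a fixed point):
  FOLLOW(C) = { $, ',', 'd', 'y' }

Taking the union: FOLLOW(E) = { $, ',', 'd', 'y' }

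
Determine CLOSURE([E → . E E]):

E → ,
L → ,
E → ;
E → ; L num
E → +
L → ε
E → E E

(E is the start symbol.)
{ [E → . +], [E → . ,], [E → . ; L num], [E → . ;], [E → . E E] }

Start with: [E → . E E]
  [E → . E E] has the dot before E: add [E → . ,], [E → . ;], [E → . ; L num], [E → . +]
No further items can be added.

CLOSURE = { [E → . +], [E → . ,], [E → . ; L num], [E → . ;], [E → . E E] }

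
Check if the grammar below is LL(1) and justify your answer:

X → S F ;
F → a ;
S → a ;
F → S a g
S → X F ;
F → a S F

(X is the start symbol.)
No. Predict set conflict for F: { 'a' }

Relevant sets:
  FIRST(S) = { 'a' }
  FIRST(X) = { 'a' }

For F:
  PREDICT(F → a ';') = { 'a' }
  PREDICT(F → S a g) = { 'a' }
  PREDICT(F → a S F) = { 'a' }
For S:
  PREDICT(S → a ';') = { 'a' }
  PREDICT(S → X F ';') = { 'a' }
X has a single production, so nothing to check there.

Conflict found: Predict set conflict for F: { 'a' }
The grammar is NOT LL(1).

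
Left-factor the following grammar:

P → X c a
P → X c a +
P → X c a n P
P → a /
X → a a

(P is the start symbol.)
P → X c a P'
P' → ε
P' → +
P' → n P
P → a /
X → a a

Left-factoring transforms A → αβ₁ | αβ₂ into A → αA' and A' → β₁ | β₂
(α is the longest common prefix among the alternatives). Repeat until
no nonterminal has two alternatives with a common prefix.

Round 1: P has alternatives sharing prefix 'X c a'. Introduce P': P → X c a P'
  Add: P' → ε
  Add: P' → +
  Add: P' → n P

No remaining common prefixes — done.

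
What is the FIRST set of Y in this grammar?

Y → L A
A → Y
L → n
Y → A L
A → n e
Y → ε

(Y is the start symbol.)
FIRST sets of the other non-terminals involved (by the same procedure, iterated to a fixed point):
  FIRST(L) = { 'n' }
  FIRST(A) = { 'n', ε }

From Y → L A:
  - L is a non-terminal: add FIRST(L) \ {ε} = { 'n' }
    L is not nullable, so stop
From Y → A L:
  - A is a non-terminal: add FIRST(A) \ {ε} = { 'n' }
    A is nullable, so continue to the next symbol
  - L is a non-terminal: add FIRST(L) \ {ε} = { 'n' }
    L is not nullable, so stop
From Y → ε:
  - ε-production, so ε ∈ FIRST(Y)

Collecting: FIRST(Y) = { 'n', ε }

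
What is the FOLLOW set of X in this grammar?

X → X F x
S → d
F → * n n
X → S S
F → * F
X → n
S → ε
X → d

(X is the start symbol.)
To compute FOLLOW(X), find every occurrence of X on a right-hand side N → α X β: add FIRST(β) \ {ε}, and if β is empty or nullable also add FOLLOW(N). Iterate to a fixed point.

X is the start symbol, so $ ∈ FOLLOW(X).
In X → X F x: X is followed by F x, add FIRST(F x) \ {ε} = { '*' }

Taking the union: FOLLOW(X) = { $, '*' }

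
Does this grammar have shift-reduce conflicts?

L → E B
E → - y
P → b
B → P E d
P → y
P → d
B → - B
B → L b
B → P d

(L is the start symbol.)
No shift-reduce conflicts

A shift-reduce conflict occurs when an LR(0) state has both:
  - a complete (reduce) item [A → α .] (dot at the end), and
  - a shift item [B → β . c γ] (dot before a terminal).

Augment with L' → L and build the canonical LR(0) collection (I0 = CLOSURE({[L' → . L]}), then GOTO on every symbol after a dot until no new states appear). It has 18 states:
  I0: { [E → . - y], [L → . E B], [L' → . L] }  — shift
  I1: { [E → - . y] }  — shift
  I2: { [B → . - B], [B → . L b], [B → . P E d], [B → . P d], [E → . - y], [L → . E B], [L → E . B], [P → . b], [P → . d], [P → . y] }  — shift
  I3: { [L' → L .] }  — accept
  I4: { [B → - . B], [B → . - B], [B → . L b], [B → . P E d], [B → . P d], [E → - . y], [E → . - y], [L → . E B], [P → . b], [P → . d], [P → . y] }  — shift
  I5: { [L → E B .] }  — reduce
  I6: { [B → L . b] }  — shift
  I7: { [B → P . E d], [B → P . d], [E → . - y] }  — shift
  I8: { [P → b .] }  — reduce
  I9: { [P → d .] }  — reduce
  I10: { [P → y .] }  — reduce
  I11: { [B → P E . d] }  — shift
  I12: { [B → P d .] }  — reduce
  I13: { [B → P E d .] }  — reduce
  I14: { [B → L b .] }  — reduce
  I15: { [B → - B .] }  — reduce
  I16: { [E → - y .], [P → y .] }  — 2 reduces
  I17: { [E → - y .] }  — reduce

No state contains both a complete item and a shift item.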